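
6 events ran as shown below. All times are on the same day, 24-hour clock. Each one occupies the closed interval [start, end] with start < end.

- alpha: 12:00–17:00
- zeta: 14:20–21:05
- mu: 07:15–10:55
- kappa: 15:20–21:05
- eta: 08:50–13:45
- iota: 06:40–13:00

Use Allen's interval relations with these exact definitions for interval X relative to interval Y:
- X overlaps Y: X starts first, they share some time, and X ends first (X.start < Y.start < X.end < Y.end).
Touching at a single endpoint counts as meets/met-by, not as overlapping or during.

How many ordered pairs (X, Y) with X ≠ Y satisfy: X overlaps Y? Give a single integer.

Checking all 30 ordered pairs for relation 'overlaps'; matching pairs in alphabetical order:
(alpha, kappa): alpha overlaps kappa ✓
(alpha, zeta): alpha overlaps zeta ✓
(eta, alpha): eta overlaps alpha ✓
(iota, alpha): iota overlaps alpha ✓
(iota, eta): iota overlaps eta ✓
(mu, eta): mu overlaps eta ✓
Count: 6.

6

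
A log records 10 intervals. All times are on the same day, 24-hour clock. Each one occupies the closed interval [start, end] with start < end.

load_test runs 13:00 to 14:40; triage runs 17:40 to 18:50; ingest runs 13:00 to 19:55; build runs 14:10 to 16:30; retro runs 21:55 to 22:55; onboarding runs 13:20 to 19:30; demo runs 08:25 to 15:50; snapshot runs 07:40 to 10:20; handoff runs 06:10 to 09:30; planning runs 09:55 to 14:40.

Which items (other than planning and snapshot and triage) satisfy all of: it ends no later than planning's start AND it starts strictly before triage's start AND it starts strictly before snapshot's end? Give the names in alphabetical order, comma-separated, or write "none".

Conditions: its end is no later than planning's start (X.end <= 09:55) AND its start is strictly before triage's start (X.start < 17:40) AND its start is strictly before snapshot's end (X.start < 10:20).
build: end 16:30 <= 09:55? ✗; start 14:10 < 17:40? ✓; start 14:10 < 10:20? ✗ → no.
demo: end 15:50 <= 09:55? ✗; start 08:25 < 17:40? ✓; start 08:25 < 10:20? ✓ → no.
handoff: end 09:30 <= 09:55? ✓; start 06:10 < 17:40? ✓; start 06:10 < 10:20? ✓ → yes.
ingest: end 19:55 <= 09:55? ✗; start 13:00 < 17:40? ✓; start 13:00 < 10:20? ✗ → no.
load_test: end 14:40 <= 09:55? ✗; start 13:00 < 17:40? ✓; start 13:00 < 10:20? ✗ → no.
onboarding: end 19:30 <= 09:55? ✗; start 13:20 < 17:40? ✓; start 13:20 < 10:20? ✗ → no.
retro: end 22:55 <= 09:55? ✗; start 21:55 < 17:40? ✗; start 21:55 < 10:20? ✗ → no.
Result: handoff.

handoff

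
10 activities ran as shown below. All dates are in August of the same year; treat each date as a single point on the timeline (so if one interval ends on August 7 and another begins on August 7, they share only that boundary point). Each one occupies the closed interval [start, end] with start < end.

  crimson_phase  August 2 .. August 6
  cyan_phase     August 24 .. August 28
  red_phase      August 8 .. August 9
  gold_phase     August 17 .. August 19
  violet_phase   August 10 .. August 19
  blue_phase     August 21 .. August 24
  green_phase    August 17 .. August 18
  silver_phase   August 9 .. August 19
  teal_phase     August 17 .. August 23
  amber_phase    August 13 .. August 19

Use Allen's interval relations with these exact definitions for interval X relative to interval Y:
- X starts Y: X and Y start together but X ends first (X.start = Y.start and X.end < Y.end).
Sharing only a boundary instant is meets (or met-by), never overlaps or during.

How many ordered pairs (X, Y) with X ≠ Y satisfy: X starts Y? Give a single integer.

Checking all 90 ordered pairs for relation 'starts'; matching pairs in alphabetical order:
(gold_phase, teal_phase): gold_phase starts teal_phase ✓
(green_phase, gold_phase): green_phase starts gold_phase ✓
(green_phase, teal_phase): green_phase starts teal_phase ✓
Count: 3.

3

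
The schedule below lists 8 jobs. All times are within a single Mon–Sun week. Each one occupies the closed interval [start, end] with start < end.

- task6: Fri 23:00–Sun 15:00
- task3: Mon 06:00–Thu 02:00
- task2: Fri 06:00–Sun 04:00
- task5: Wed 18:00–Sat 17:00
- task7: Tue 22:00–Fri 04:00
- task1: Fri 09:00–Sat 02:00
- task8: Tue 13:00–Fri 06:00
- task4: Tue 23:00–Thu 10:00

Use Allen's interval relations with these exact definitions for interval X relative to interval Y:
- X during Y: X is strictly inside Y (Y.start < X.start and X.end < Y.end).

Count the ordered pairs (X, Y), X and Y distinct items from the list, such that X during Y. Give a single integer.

5

Checking all 56 ordered pairs for relation 'during'; matching pairs in alphabetical order:
(task1, task2): task1 during task2 ✓
(task1, task5): task1 during task5 ✓
(task4, task7): task4 during task7 ✓
(task4, task8): task4 during task8 ✓
(task7, task8): task7 during task8 ✓
Count: 5.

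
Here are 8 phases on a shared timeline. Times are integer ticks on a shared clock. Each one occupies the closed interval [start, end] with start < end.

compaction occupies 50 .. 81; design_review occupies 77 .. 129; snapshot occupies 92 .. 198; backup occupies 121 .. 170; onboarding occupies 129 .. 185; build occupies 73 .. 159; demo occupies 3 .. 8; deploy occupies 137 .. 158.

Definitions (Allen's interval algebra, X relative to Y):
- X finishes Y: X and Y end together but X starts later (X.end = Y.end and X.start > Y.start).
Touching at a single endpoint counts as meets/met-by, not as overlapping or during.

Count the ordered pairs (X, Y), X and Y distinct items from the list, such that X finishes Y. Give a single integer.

0

Checking all 56 ordered pairs for relation 'finishes'; matching pairs in alphabetical order:
No pair satisfies it.
Count: 0.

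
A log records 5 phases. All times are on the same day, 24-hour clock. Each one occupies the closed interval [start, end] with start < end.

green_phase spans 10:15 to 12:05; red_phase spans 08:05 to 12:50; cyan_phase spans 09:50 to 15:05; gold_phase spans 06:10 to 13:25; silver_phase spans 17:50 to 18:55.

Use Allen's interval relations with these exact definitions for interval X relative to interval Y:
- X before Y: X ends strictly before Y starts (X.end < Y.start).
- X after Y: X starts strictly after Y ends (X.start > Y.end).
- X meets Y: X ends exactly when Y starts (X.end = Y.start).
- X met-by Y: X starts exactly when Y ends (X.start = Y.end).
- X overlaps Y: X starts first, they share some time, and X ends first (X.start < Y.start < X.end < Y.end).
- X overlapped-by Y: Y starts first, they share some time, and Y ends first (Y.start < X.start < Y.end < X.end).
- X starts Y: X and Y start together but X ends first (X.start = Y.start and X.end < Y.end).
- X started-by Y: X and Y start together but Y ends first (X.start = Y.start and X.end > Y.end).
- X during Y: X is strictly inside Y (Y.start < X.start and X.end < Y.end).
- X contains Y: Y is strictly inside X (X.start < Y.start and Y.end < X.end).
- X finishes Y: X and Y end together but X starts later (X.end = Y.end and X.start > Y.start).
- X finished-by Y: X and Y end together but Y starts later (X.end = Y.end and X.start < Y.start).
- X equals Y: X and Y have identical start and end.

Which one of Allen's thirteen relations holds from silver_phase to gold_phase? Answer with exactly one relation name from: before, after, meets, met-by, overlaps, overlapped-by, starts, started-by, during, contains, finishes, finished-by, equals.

silver_phase = [17:50, 18:55]; gold_phase = [06:10, 13:25].
Compare endpoints: silver_phase.start > gold_phase.start, silver_phase.start > gold_phase.end, silver_phase.end > gold_phase.start, silver_phase.end > gold_phase.end.
That pattern is 'after'.

after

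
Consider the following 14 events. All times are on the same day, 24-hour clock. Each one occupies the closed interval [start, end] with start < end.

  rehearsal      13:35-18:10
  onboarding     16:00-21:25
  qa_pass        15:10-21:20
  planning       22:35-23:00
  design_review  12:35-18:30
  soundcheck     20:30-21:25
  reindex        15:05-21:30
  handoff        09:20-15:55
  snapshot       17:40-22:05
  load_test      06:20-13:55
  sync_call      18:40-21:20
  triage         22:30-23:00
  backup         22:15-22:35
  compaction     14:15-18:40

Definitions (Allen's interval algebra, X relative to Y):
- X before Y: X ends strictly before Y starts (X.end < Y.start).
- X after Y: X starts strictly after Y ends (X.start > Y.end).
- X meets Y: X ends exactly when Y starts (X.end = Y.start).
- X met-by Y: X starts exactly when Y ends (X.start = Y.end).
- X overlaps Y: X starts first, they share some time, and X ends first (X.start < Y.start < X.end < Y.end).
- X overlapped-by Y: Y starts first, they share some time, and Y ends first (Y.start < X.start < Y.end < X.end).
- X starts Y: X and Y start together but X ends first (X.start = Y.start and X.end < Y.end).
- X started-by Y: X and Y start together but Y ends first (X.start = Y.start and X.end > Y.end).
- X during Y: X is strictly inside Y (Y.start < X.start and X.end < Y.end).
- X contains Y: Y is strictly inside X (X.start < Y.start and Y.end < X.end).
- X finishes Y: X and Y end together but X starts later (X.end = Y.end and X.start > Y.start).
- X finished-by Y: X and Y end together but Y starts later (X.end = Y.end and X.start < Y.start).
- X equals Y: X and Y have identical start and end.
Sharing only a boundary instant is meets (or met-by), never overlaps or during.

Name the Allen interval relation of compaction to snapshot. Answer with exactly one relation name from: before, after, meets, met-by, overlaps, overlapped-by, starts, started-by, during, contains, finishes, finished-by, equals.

overlaps

compaction = [14:15, 18:40]; snapshot = [17:40, 22:05].
Compare endpoints: compaction.start < snapshot.start, compaction.start < snapshot.end, compaction.end > snapshot.start, compaction.end < snapshot.end.
That pattern is 'overlaps'.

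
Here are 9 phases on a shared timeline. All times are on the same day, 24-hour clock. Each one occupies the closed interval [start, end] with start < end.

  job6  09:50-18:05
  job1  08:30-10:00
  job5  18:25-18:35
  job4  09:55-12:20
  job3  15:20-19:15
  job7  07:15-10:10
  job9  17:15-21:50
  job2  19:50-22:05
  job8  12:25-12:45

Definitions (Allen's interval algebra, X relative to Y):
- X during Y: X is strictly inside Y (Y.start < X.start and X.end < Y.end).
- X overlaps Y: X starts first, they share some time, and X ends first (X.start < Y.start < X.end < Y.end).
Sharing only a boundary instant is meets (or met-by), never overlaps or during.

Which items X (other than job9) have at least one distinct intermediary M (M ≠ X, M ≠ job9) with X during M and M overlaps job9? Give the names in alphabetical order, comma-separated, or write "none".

job4, job5, job8

Target job9 = [17:15, 21:50].
Intermediaries M with M overlaps job9: job3, job6.
Via job3 — items with X during job3: job5.
Via job6 — items with X during job6: job4, job8.
Union: job4, job5, job8.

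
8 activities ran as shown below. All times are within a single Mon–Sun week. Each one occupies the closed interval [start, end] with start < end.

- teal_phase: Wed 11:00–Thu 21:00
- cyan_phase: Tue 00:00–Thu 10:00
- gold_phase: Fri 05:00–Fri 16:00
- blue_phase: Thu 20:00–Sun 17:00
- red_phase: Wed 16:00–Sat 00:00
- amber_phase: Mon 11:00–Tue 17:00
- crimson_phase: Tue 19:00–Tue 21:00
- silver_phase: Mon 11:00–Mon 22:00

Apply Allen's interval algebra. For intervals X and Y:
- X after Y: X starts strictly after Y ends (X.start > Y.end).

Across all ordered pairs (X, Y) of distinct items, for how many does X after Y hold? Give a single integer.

Checking all 56 ordered pairs for relation 'after'; matching pairs in alphabetical order:
(blue_phase, amber_phase): blue_phase after amber_phase ✓
(blue_phase, crimson_phase): blue_phase after crimson_phase ✓
(blue_phase, cyan_phase): blue_phase after cyan_phase ✓
(blue_phase, silver_phase): blue_phase after silver_phase ✓
(crimson_phase, amber_phase): crimson_phase after amber_phase ✓
(crimson_phase, silver_phase): crimson_phase after silver_phase ✓
(cyan_phase, silver_phase): cyan_phase after silver_phase ✓
(gold_phase, amber_phase): gold_phase after amber_phase ✓
(gold_phase, crimson_phase): gold_phase after crimson_phase ✓
(gold_phase, cyan_phase): gold_phase after cyan_phase ✓
(gold_phase, silver_phase): gold_phase after silver_phase ✓
(gold_phase, teal_phase): gold_phase after teal_phase ✓
(red_phase, amber_phase): red_phase after amber_phase ✓
(red_phase, crimson_phase): red_phase after crimson_phase ✓
(red_phase, silver_phase): red_phase after silver_phase ✓
(teal_phase, amber_phase): teal_phase after amber_phase ✓
(teal_phase, crimson_phase): teal_phase after crimson_phase ✓
(teal_phase, silver_phase): teal_phase after silver_phase ✓
Count: 18.

18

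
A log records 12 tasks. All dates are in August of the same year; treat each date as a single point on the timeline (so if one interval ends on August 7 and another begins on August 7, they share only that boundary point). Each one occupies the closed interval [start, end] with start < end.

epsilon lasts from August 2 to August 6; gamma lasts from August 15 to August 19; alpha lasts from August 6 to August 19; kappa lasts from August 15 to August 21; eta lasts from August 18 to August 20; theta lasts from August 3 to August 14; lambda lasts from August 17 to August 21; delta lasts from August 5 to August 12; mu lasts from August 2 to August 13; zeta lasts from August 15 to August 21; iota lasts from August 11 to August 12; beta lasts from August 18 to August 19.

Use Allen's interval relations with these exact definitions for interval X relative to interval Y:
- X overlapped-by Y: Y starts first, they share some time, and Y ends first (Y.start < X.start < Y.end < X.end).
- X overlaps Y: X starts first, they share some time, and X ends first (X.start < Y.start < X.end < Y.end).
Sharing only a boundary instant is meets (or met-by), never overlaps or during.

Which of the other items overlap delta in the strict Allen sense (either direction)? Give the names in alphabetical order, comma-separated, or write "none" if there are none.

Target delta = [August 5, August 12].
alpha [August 6, August 19] → overlapped-by → yes.
beta [August 18, August 19] → after → no.
epsilon [August 2, August 6] → overlaps → yes.
eta [August 18, August 20] → after → no.
gamma [August 15, August 19] → after → no.
iota [August 11, August 12] → finishes → no.
kappa [August 15, August 21] → after → no.
lambda [August 17, August 21] → after → no.
mu [August 2, August 13] → contains → no.
theta [August 3, August 14] → contains → no.
zeta [August 15, August 21] → after → no.
Result: alpha, epsilon.

alpha, epsilon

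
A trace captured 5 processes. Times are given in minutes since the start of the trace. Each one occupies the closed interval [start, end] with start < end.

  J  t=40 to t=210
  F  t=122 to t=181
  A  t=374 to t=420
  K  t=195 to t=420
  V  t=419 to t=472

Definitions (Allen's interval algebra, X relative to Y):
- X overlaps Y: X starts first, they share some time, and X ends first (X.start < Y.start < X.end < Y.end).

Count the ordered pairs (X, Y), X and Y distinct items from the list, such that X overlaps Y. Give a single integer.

Checking all 20 ordered pairs for relation 'overlaps'; matching pairs in alphabetical order:
(A, V): A overlaps V ✓
(J, K): J overlaps K ✓
(K, V): K overlaps V ✓
Count: 3.

3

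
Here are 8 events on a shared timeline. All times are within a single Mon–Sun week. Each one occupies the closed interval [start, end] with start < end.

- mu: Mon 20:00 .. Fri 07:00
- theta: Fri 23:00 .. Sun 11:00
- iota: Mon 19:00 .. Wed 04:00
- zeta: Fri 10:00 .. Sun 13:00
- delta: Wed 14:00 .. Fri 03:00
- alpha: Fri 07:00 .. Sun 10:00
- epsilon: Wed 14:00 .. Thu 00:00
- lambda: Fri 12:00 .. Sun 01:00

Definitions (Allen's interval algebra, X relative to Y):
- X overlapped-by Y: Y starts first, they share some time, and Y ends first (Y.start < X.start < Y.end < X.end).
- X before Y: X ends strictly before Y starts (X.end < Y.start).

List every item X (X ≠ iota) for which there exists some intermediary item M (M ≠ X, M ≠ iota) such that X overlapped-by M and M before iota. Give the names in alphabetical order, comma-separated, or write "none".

none

Target iota = [Mon 19:00, Wed 04:00].
Intermediaries M with M before iota: none.
Union: none.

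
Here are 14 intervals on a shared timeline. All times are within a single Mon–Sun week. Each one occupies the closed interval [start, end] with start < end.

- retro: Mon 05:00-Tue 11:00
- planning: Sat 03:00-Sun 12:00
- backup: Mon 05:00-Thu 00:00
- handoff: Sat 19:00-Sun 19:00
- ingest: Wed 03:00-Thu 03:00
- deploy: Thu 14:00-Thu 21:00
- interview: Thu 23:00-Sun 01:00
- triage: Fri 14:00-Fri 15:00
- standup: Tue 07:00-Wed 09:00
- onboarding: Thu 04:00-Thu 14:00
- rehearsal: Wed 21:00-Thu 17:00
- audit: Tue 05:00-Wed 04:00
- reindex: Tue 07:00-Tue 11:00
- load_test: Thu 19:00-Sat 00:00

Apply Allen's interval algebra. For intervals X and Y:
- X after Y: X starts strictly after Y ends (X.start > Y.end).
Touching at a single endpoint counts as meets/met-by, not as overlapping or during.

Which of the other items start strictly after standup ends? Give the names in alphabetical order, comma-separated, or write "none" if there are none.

Target standup = [Tue 07:00, Wed 09:00].
audit [Tue 05:00, Wed 04:00] → overlaps → no.
backup [Mon 05:00, Thu 00:00] → contains → no.
deploy [Thu 14:00, Thu 21:00] → after → yes.
handoff [Sat 19:00, Sun 19:00] → after → yes.
ingest [Wed 03:00, Thu 03:00] → overlapped-by → no.
interview [Thu 23:00, Sun 01:00] → after → yes.
load_test [Thu 19:00, Sat 00:00] → after → yes.
onboarding [Thu 04:00, Thu 14:00] → after → yes.
planning [Sat 03:00, Sun 12:00] → after → yes.
rehearsal [Wed 21:00, Thu 17:00] → after → yes.
reindex [Tue 07:00, Tue 11:00] → starts → no.
retro [Mon 05:00, Tue 11:00] → overlaps → no.
triage [Fri 14:00, Fri 15:00] → after → yes.
Result: deploy, handoff, interview, load_test, onboarding, planning, rehearsal, triage.

deploy, handoff, interview, load_test, onboarding, planning, rehearsal, triage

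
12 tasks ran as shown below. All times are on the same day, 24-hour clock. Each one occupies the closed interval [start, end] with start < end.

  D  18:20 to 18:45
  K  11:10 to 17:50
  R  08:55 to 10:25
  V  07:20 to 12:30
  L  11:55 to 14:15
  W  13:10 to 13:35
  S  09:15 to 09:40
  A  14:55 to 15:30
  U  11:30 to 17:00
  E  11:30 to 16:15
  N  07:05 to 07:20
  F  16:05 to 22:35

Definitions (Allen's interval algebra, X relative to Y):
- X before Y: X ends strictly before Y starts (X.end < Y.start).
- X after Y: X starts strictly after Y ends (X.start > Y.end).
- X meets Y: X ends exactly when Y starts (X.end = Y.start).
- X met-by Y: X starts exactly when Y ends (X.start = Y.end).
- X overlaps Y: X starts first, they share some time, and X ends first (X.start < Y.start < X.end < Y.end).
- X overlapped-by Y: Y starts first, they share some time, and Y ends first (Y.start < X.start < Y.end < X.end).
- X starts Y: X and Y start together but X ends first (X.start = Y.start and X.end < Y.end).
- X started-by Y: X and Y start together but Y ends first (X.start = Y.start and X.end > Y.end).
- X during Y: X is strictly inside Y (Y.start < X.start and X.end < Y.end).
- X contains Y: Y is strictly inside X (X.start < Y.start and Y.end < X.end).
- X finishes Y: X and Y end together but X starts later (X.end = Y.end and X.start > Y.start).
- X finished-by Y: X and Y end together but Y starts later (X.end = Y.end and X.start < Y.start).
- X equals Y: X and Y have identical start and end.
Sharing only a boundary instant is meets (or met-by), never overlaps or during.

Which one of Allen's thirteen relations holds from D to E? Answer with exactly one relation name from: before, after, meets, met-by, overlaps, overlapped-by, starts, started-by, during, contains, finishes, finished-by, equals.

after

D = [18:20, 18:45]; E = [11:30, 16:15].
Compare endpoints: D.start > E.start, D.start > E.end, D.end > E.start, D.end > E.end.
That pattern is 'after'.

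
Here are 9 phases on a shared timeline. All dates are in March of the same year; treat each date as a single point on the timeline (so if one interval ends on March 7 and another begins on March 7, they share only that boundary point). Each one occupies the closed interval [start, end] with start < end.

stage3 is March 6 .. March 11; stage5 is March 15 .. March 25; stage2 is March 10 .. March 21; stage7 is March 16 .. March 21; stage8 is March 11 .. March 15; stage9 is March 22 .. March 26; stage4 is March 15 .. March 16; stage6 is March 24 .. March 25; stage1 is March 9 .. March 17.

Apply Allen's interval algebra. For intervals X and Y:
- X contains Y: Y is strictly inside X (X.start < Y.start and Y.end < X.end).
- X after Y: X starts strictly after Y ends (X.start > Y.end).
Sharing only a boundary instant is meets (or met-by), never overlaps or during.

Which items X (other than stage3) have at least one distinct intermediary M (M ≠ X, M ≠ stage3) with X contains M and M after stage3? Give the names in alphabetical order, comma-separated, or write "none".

stage1, stage2, stage5, stage9

Target stage3 = [March 6, March 11].
Intermediaries M with M after stage3: stage4, stage5, stage6, stage7, stage9.
Via stage4 — items with X contains stage4: stage1, stage2.
Via stage5 — items with X contains stage5: none.
Via stage6 — items with X contains stage6: stage9.
Via stage7 — items with X contains stage7: stage5.
Via stage9 — items with X contains stage9: none.
Union: stage1, stage2, stage5, stage9.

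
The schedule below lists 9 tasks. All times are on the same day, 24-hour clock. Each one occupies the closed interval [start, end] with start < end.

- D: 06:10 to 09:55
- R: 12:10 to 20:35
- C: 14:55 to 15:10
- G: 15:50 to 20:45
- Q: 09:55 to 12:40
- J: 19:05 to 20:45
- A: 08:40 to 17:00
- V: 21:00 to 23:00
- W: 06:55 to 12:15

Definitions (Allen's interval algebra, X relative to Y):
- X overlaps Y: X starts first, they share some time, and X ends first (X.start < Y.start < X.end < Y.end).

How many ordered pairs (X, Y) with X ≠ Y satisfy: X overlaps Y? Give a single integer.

10

Checking all 72 ordered pairs for relation 'overlaps'; matching pairs in alphabetical order:
(A, G): A overlaps G ✓
(A, R): A overlaps R ✓
(D, A): D overlaps A ✓
(D, W): D overlaps W ✓
(Q, R): Q overlaps R ✓
(R, G): R overlaps G ✓
(R, J): R overlaps J ✓
(W, A): W overlaps A ✓
(W, Q): W overlaps Q ✓
(W, R): W overlaps R ✓
Count: 10.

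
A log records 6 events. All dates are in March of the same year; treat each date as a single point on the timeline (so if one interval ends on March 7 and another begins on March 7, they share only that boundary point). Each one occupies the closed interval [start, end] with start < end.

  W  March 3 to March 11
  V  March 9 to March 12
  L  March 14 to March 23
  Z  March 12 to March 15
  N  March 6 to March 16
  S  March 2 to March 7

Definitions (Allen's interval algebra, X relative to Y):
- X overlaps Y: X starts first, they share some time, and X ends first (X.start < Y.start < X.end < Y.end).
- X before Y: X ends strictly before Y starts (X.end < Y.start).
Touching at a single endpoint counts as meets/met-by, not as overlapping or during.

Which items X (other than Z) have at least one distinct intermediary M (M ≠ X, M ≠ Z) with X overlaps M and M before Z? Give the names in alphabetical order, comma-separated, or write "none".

Target Z = [March 12, March 15].
Intermediaries M with M before Z: S, W.
Via S — items with X overlaps S: none.
Via W — items with X overlaps W: S.
Union: S.

S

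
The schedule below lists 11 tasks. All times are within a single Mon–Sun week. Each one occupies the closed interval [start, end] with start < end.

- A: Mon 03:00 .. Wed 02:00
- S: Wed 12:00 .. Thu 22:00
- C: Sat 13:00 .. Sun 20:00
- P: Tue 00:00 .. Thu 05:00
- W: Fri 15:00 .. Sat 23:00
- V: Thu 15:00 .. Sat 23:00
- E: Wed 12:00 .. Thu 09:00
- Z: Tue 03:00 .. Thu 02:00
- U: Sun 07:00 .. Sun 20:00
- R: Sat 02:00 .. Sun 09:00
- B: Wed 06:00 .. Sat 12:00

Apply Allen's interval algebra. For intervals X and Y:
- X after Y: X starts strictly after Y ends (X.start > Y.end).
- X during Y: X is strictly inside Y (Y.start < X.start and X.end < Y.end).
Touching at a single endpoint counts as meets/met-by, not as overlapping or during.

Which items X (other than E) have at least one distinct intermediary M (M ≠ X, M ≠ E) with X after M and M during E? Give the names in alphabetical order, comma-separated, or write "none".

Target E = [Wed 12:00, Thu 09:00].
Intermediaries M with M during E: none.
Union: none.

none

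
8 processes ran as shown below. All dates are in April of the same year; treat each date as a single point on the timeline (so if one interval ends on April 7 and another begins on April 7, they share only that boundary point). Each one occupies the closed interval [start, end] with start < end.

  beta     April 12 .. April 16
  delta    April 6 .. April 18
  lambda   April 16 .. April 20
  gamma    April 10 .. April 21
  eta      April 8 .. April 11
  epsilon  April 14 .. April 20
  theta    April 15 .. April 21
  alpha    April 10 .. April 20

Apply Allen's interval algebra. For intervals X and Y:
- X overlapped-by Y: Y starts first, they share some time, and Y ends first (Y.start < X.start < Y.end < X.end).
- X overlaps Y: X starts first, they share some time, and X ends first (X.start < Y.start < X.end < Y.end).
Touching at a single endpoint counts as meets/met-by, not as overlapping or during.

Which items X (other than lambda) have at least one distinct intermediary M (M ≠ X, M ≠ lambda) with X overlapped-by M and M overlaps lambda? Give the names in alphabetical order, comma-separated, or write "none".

alpha, epsilon, gamma, theta

Target lambda = [April 16, April 20].
Intermediaries M with M overlaps lambda: delta.
Via delta — items with X overlapped-by delta: alpha, epsilon, gamma, theta.
Union: alpha, epsilon, gamma, theta.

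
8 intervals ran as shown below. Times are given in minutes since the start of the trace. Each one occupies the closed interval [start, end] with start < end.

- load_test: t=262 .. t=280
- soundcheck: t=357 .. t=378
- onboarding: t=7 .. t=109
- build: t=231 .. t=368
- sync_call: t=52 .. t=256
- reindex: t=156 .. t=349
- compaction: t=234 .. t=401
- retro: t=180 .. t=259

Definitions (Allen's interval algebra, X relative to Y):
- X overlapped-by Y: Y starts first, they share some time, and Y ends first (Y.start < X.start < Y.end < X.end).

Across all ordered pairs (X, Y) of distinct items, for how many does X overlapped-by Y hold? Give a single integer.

11

Checking all 56 ordered pairs for relation 'overlapped-by'; matching pairs in alphabetical order:
(build, reindex): build overlapped-by reindex ✓
(build, retro): build overlapped-by retro ✓
(build, sync_call): build overlapped-by sync_call ✓
(compaction, build): compaction overlapped-by build ✓
(compaction, reindex): compaction overlapped-by reindex ✓
(compaction, retro): compaction overlapped-by retro ✓
(compaction, sync_call): compaction overlapped-by sync_call ✓
(reindex, sync_call): reindex overlapped-by sync_call ✓
(retro, sync_call): retro overlapped-by sync_call ✓
(soundcheck, build): soundcheck overlapped-by build ✓
(sync_call, onboarding): sync_call overlapped-by onboarding ✓
Count: 11.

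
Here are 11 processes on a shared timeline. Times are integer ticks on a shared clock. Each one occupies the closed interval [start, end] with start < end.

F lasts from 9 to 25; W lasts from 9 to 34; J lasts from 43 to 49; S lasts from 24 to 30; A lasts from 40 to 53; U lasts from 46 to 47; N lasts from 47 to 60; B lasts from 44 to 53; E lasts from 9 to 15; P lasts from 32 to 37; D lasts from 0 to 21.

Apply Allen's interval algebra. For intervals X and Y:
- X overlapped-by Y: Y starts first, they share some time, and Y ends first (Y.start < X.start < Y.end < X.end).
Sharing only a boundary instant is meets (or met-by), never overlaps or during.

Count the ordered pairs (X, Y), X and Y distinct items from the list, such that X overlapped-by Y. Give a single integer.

Checking all 110 ordered pairs for relation 'overlapped-by'; matching pairs in alphabetical order:
(B, J): B overlapped-by J ✓
(F, D): F overlapped-by D ✓
(N, A): N overlapped-by A ✓
(N, B): N overlapped-by B ✓
(N, J): N overlapped-by J ✓
(P, W): P overlapped-by W ✓
(S, F): S overlapped-by F ✓
(W, D): W overlapped-by D ✓
Count: 8.

8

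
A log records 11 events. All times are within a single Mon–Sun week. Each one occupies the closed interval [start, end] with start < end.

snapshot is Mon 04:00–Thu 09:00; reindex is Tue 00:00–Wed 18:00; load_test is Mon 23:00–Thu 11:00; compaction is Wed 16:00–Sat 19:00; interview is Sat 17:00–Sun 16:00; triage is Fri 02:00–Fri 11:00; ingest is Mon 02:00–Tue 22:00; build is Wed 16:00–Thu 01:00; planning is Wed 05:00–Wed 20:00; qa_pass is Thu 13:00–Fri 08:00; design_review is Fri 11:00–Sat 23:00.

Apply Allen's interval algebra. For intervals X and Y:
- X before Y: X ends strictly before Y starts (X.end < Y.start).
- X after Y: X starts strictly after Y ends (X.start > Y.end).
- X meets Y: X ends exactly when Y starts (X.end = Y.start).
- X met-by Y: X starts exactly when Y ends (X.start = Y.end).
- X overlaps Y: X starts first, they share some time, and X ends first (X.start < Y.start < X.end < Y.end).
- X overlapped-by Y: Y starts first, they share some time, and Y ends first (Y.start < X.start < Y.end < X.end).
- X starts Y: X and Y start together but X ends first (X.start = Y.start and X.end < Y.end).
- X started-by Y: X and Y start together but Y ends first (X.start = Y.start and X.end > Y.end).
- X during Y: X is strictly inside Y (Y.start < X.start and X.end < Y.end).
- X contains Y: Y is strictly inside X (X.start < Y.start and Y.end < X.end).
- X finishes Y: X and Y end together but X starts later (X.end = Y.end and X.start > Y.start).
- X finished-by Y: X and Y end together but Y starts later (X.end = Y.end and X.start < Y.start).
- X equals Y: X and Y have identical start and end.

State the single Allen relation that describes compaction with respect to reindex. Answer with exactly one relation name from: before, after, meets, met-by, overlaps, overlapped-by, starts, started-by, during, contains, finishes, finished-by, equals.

overlapped-by

compaction = [Wed 16:00, Sat 19:00]; reindex = [Tue 00:00, Wed 18:00].
Compare endpoints: compaction.start > reindex.start, compaction.start < reindex.end, compaction.end > reindex.start, compaction.end > reindex.end.
That pattern is 'overlapped-by'.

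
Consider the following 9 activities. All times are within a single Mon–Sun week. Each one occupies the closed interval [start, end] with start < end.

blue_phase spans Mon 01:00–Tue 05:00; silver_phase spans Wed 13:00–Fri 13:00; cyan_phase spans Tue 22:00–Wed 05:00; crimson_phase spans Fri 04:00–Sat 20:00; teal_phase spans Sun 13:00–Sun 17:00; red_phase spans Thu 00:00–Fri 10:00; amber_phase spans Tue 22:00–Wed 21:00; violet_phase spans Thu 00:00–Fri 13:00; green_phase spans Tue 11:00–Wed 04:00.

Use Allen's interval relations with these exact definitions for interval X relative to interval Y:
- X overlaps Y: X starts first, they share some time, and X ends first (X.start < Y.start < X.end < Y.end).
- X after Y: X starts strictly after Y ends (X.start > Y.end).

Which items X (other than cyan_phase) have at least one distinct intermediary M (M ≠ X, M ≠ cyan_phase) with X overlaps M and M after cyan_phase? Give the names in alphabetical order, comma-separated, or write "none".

amber_phase, red_phase, silver_phase, violet_phase

Target cyan_phase = [Tue 22:00, Wed 05:00].
Intermediaries M with M after cyan_phase: crimson_phase, red_phase, silver_phase, teal_phase, violet_phase.
Via crimson_phase — items with X overlaps crimson_phase: red_phase, silver_phase, violet_phase.
Via red_phase — items with X overlaps red_phase: none.
Via silver_phase — items with X overlaps silver_phase: amber_phase.
Via teal_phase — items with X overlaps teal_phase: none.
Via violet_phase — items with X overlaps violet_phase: none.
Union: amber_phase, red_phase, silver_phase, violet_phase.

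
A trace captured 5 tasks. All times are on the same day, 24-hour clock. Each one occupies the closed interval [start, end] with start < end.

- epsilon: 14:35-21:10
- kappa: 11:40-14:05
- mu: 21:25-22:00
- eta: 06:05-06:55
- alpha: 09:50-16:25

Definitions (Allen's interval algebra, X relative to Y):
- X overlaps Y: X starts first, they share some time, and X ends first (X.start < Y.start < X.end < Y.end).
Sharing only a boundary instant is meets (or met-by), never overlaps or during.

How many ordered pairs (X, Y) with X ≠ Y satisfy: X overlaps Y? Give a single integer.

Checking all 20 ordered pairs for relation 'overlaps'; matching pairs in alphabetical order:
(alpha, epsilon): alpha overlaps epsilon ✓
Count: 1.

1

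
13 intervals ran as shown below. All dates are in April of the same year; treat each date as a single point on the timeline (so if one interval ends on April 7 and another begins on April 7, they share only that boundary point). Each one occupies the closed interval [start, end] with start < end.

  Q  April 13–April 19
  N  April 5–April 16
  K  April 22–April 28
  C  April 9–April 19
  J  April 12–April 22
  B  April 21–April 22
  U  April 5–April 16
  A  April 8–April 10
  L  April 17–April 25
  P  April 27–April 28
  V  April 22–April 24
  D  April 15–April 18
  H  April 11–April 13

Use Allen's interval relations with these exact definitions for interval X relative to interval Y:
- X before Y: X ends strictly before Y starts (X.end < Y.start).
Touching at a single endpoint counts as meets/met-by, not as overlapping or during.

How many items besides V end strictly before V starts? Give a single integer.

7

Target V = [April 22, April 24].
A [April 8, April 10] → before → counts.
B [April 21, April 22] → meets → no.
C [April 9, April 19] → before → counts.
D [April 15, April 18] → before → counts.
H [April 11, April 13] → before → counts.
J [April 12, April 22] → meets → no.
K [April 22, April 28] → started-by → no.
L [April 17, April 25] → contains → no.
N [April 5, April 16] → before → counts.
P [April 27, April 28] → after → no.
Q [April 13, April 19] → before → counts.
U [April 5, April 16] → before → counts.
Total: 7.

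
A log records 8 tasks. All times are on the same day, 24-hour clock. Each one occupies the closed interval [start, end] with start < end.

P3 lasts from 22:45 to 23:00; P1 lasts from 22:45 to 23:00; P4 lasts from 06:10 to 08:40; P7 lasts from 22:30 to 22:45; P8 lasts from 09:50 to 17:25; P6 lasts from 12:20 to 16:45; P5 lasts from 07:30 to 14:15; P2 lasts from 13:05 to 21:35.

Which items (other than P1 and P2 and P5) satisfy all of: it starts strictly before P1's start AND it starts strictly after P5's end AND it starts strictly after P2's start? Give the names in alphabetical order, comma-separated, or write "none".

P7

Conditions: its start is strictly before P1's start (X.start < 22:45) AND its start is strictly after P5's end (X.start > 14:15) AND its start is strictly after P2's start (X.start > 13:05).
P3: start 22:45 < 22:45? ✗; start 22:45 > 14:15? ✓; start 22:45 > 13:05? ✓ → no.
P4: start 06:10 < 22:45? ✓; start 06:10 > 14:15? ✗; start 06:10 > 13:05? ✗ → no.
P6: start 12:20 < 22:45? ✓; start 12:20 > 14:15? ✗; start 12:20 > 13:05? ✗ → no.
P7: start 22:30 < 22:45? ✓; start 22:30 > 14:15? ✓; start 22:30 > 13:05? ✓ → yes.
P8: start 09:50 < 22:45? ✓; start 09:50 > 14:15? ✗; start 09:50 > 13:05? ✗ → no.
Result: P7.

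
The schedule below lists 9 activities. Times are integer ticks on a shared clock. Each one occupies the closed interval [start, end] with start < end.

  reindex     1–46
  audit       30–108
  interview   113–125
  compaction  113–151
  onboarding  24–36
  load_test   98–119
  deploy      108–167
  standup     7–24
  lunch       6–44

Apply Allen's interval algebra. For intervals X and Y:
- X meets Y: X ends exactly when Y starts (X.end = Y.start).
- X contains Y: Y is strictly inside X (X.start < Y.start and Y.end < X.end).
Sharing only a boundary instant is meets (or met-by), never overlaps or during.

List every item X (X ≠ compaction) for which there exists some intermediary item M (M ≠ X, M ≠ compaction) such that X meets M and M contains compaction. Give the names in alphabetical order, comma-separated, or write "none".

audit

Target compaction = [113, 151].
Intermediaries M with M contains compaction: deploy.
Via deploy — items with X meets deploy: audit.
Union: audit.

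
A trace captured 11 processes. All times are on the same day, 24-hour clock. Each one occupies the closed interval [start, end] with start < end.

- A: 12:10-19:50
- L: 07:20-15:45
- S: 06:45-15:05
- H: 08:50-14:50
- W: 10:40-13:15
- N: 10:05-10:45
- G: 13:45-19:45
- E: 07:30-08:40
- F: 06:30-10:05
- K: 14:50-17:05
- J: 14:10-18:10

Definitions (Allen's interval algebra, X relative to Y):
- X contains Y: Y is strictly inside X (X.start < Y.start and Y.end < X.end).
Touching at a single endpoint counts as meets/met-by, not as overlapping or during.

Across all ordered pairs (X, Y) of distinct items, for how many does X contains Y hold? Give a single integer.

17

Checking all 110 ordered pairs for relation 'contains'; matching pairs in alphabetical order:
(A, G): A contains G ✓
(A, J): A contains J ✓
(A, K): A contains K ✓
(F, E): F contains E ✓
(G, J): G contains J ✓
(G, K): G contains K ✓
(H, N): H contains N ✓
(H, W): H contains W ✓
(J, K): J contains K ✓
(L, E): L contains E ✓
(L, H): L contains H ✓
(L, N): L contains N ✓
(L, W): L contains W ✓
(S, E): S contains E ✓
(S, H): S contains H ✓
(S, N): S contains N ✓
(S, W): S contains W ✓
Count: 17.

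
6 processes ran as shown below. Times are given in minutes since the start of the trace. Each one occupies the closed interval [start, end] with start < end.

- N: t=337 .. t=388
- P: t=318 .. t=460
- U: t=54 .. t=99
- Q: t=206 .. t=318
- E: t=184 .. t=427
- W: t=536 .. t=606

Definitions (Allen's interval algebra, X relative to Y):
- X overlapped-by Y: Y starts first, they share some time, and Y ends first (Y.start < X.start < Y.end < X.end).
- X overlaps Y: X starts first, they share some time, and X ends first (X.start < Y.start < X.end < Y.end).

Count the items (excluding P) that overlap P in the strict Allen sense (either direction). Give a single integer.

1

Target P = [t=318, t=460].
E [t=184, t=427] → overlaps → counts.
N [t=337, t=388] → during → no.
Q [t=206, t=318] → meets → no.
U [t=54, t=99] → before → no.
W [t=536, t=606] → after → no.
Total: 1.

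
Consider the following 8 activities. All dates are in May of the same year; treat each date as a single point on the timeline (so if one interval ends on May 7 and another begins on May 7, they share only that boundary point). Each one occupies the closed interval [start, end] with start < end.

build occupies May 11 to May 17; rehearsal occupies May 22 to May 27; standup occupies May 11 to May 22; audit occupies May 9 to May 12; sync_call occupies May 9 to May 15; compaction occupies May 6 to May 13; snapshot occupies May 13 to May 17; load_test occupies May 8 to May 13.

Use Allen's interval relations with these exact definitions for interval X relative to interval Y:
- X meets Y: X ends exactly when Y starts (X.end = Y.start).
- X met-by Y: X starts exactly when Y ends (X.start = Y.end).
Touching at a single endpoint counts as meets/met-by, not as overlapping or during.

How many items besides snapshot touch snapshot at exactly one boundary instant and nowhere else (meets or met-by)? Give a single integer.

2

Target snapshot = [May 13, May 17].
audit [May 9, May 12] → before → no.
build [May 11, May 17] → finished-by → no.
compaction [May 6, May 13] → meets → counts.
load_test [May 8, May 13] → meets → counts.
rehearsal [May 22, May 27] → after → no.
standup [May 11, May 22] → contains → no.
sync_call [May 9, May 15] → overlaps → no.
Total: 2.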